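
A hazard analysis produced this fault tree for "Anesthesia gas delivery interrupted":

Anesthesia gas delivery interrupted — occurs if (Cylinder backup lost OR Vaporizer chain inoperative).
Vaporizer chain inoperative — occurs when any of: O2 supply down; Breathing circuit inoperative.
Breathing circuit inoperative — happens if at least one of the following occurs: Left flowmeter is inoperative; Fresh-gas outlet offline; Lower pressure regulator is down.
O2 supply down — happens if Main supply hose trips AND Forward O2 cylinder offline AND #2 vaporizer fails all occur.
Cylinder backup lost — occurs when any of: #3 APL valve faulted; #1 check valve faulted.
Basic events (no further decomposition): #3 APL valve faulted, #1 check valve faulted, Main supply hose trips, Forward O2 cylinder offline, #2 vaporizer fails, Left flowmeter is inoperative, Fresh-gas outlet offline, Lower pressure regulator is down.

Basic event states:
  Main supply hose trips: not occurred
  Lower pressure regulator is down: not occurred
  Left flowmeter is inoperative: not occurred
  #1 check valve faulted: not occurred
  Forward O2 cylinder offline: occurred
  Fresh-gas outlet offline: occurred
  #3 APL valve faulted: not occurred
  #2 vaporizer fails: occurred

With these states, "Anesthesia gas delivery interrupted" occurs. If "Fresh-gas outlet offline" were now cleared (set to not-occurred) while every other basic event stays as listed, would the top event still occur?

Counterfactual: set "Fresh-gas outlet offline" to not occurred.
Cylinder backup lost [OR]: #3 APL valve faulted=not, #1 check valve faulted=not → no input occurs → does not occur.
O2 supply down [AND]: Main supply hose trips=not, Forward O2 cylinder offline=occurs, #2 vaporizer fails=occurs → not all inputs occur → does not occur.
Breathing circuit inoperative [OR]: Left flowmeter is inoperative=not, Fresh-gas outlet offline=not, Lower pressure regulator is down=not → no input occurs → does not occur.
Vaporizer chain inoperative [OR]: O2 supply down=not, Breathing circuit inoperative=not → no input occurs → does not occur.
Anesthesia gas delivery interrupted [OR]: Cylinder backup lost=not, Vaporizer chain inoperative=not → no input occurs → does not occur.

No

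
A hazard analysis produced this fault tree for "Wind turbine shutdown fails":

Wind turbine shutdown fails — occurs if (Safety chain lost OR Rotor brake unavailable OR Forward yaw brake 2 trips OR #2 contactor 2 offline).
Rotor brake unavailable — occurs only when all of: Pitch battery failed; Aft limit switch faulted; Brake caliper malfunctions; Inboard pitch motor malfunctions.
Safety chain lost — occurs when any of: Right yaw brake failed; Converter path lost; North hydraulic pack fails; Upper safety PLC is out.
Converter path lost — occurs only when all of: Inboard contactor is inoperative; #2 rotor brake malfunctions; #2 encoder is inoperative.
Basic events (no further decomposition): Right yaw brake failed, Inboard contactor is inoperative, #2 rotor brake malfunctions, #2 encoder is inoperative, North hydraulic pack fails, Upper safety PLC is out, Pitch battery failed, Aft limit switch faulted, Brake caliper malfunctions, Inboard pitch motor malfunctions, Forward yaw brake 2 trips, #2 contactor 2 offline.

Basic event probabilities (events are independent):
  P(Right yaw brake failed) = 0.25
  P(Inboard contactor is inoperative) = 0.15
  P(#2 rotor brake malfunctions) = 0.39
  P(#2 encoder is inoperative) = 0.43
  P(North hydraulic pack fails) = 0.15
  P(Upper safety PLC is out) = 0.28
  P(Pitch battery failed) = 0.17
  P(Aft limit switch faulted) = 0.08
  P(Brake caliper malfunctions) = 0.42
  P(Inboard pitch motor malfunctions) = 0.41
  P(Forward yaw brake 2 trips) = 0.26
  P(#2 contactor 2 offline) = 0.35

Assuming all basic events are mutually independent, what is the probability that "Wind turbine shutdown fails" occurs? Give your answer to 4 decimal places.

P(Converter path lost) [AND] = 0.15 × 0.39 × 0.43 = 0.025155
P(Safety chain lost) [OR] = 1 − (1−0.25) × (1−0.025155) × (1−0.15) × (1−0.28) = 0.552546
P(Rotor brake unavailable) [AND] = 0.17 × 0.08 × 0.42 × 0.41 = 0.002342
P(Wind turbine shutdown fails) [OR] = 1 − (1−0.552546) × (1−0.002342) × (1−0.26) × (1−0.35) = 0.785279
Rounded to 4 decimal places: P(Wind turbine shutdown fails) ≈ 0.7853.

0.7853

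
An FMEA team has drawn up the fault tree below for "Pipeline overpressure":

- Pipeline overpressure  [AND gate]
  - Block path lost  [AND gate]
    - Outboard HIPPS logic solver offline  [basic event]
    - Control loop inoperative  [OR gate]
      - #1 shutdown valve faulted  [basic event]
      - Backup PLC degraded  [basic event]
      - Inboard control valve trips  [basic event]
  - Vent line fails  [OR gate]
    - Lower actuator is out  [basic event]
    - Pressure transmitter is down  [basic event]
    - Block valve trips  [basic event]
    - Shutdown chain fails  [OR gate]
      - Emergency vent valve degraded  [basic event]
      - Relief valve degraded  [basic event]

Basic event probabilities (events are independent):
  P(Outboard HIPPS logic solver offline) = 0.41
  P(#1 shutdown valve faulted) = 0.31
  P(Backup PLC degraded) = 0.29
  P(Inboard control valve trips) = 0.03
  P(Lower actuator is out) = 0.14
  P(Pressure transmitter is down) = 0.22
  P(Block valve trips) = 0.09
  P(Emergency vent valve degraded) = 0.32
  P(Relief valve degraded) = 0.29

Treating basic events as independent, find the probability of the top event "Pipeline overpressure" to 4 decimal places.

P(Control loop inoperative) [OR] = 1 − (1−0.31) × (1−0.29) × (1−0.03) = 0.524797
P(Block path lost) [AND] = 0.41 × 0.524797 = 0.215167
P(Shutdown chain fails) [OR] = 1 − (1−0.32) × (1−0.29) = 0.517200
P(Vent line fails) [OR] = 1 − (1−0.14) × (1−0.22) × (1−0.09) × (1−0.517200) = 0.705285
P(Pipeline overpressure) [AND] = 0.215167 × 0.705285 = 0.151754
Rounded to 4 decimal places: P(Pipeline overpressure) ≈ 0.1518.

0.1518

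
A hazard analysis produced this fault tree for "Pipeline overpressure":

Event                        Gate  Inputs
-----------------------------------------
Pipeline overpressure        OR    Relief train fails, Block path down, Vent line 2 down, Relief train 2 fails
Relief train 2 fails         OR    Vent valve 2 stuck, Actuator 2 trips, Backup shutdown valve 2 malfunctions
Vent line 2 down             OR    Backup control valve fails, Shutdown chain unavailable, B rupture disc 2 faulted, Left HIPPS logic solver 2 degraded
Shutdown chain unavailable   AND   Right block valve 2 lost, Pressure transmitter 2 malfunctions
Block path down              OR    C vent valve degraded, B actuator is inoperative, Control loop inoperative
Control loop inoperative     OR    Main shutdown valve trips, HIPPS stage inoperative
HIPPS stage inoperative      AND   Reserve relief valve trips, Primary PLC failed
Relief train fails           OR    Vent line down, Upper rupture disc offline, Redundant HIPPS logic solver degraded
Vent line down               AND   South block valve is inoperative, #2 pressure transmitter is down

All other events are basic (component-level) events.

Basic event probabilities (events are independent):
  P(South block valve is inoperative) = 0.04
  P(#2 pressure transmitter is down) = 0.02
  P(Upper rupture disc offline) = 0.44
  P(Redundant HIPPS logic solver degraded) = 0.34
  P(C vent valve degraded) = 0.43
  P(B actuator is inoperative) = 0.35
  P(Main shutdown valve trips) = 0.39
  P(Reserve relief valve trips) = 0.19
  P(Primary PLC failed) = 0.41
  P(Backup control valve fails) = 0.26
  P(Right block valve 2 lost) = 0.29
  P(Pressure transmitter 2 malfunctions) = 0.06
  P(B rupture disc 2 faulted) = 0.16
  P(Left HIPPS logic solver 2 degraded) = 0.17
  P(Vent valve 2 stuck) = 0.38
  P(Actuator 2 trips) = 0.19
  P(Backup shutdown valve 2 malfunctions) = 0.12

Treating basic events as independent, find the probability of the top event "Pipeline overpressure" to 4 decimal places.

P(Vent line down) [AND] = 0.04 × 0.02 = 0.000800
P(Relief train fails) [OR] = 1 − (1−0.000800) × (1−0.44) × (1−0.34) = 0.630696
P(HIPPS stage inoperative) [AND] = 0.19 × 0.41 = 0.077900
P(Control loop inoperative) [OR] = 1 − (1−0.39) × (1−0.077900) = 0.437519
P(Block path down) [OR] = 1 − (1−0.43) × (1−0.35) × (1−0.437519) = 0.791601
P(Shutdown chain unavailable) [AND] = 0.29 × 0.06 = 0.017400
P(Vent line 2 down) [OR] = 1 − (1−0.26) × (1−0.017400) × (1−0.16) × (1−0.17) = 0.493049
P(Relief train 2 fails) [OR] = 1 − (1−0.38) × (1−0.19) × (1−0.12) = 0.558064
P(Pipeline overpressure) [OR] = 1 − (1−0.630696) × (1−0.791601) × (1−0.493049) × (1−0.558064) = 0.982757
Rounded to 4 decimal places: P(Pipeline overpressure) ≈ 0.9828.

0.9828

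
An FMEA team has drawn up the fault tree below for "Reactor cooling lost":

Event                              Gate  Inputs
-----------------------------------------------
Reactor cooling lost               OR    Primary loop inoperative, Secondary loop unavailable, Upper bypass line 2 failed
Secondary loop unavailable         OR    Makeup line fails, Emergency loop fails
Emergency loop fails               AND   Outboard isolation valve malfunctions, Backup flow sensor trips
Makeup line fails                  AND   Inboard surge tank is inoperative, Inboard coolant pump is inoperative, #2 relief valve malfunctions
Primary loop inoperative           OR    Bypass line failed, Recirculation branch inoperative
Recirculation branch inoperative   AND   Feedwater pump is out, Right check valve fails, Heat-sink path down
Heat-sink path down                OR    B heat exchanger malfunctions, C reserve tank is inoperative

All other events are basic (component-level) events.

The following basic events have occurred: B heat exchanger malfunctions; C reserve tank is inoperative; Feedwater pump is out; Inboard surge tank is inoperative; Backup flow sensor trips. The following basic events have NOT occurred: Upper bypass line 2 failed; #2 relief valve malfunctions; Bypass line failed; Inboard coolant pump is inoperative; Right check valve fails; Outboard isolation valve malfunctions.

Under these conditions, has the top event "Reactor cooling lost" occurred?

No

Heat-sink path down [OR]: B heat exchanger malfunctions=occurs, C reserve tank is inoperative=occurs → at least one input occurs → occurs.
Recirculation branch inoperative [AND]: Feedwater pump is out=occurs, Right check valve fails=not, Heat-sink path down=occurs → not all inputs occur → does not occur.
Primary loop inoperative [OR]: Bypass line failed=not, Recirculation branch inoperative=not → no input occurs → does not occur.
Makeup line fails [AND]: Inboard surge tank is inoperative=occurs, Inboard coolant pump is inoperative=not, #2 relief valve malfunctions=not → not all inputs occur → does not occur.
Emergency loop fails [AND]: Outboard isolation valve malfunctions=not, Backup flow sensor trips=occurs → not all inputs occur → does not occur.
Secondary loop unavailable [OR]: Makeup line fails=not, Emergency loop fails=not → no input occurs → does not occur.
Reactor cooling lost [OR]: Primary loop inoperative=not, Secondary loop unavailable=not, Upper bypass line 2 failed=not → no input occurs → does not occur.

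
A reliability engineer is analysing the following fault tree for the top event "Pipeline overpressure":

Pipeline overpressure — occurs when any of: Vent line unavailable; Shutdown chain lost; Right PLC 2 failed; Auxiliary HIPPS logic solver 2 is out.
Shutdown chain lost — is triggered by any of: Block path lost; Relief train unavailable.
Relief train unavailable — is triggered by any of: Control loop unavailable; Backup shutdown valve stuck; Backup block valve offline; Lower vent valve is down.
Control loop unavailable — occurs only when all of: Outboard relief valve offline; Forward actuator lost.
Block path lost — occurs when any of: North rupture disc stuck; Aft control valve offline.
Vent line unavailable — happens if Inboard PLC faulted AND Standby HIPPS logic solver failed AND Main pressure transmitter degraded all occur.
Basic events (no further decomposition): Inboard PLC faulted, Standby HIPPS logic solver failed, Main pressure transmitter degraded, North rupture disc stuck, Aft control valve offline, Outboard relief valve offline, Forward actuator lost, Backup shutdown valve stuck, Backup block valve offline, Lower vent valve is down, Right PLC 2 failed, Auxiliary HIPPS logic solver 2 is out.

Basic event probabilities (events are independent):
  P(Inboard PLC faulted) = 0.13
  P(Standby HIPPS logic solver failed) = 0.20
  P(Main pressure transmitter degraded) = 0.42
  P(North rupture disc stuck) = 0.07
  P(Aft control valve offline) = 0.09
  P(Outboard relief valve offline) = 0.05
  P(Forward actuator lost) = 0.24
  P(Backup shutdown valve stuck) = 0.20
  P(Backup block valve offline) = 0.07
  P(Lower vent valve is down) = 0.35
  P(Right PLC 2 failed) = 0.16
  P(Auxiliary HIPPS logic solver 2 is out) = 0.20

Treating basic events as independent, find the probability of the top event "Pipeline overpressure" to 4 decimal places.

P(Vent line unavailable) [AND] = 0.13 × 0.20 × 0.42 = 0.010920
P(Block path lost) [OR] = 1 − (1−0.07) × (1−0.09) = 0.153700
P(Control loop unavailable) [AND] = 0.05 × 0.24 = 0.012000
P(Relief train unavailable) [OR] = 1 − (1−0.012000) × (1−0.20) × (1−0.07) × (1−0.35) = 0.522203
P(Shutdown chain lost) [OR] = 1 − (1−0.153700) × (1−0.522203) = 0.595640
P(Pipeline overpressure) [OR] = 1 − (1−0.010920) × (1−0.595640) × (1−0.16) × (1−0.20) = 0.731237
Rounded to 4 decimal places: P(Pipeline overpressure) ≈ 0.7312.

0.7312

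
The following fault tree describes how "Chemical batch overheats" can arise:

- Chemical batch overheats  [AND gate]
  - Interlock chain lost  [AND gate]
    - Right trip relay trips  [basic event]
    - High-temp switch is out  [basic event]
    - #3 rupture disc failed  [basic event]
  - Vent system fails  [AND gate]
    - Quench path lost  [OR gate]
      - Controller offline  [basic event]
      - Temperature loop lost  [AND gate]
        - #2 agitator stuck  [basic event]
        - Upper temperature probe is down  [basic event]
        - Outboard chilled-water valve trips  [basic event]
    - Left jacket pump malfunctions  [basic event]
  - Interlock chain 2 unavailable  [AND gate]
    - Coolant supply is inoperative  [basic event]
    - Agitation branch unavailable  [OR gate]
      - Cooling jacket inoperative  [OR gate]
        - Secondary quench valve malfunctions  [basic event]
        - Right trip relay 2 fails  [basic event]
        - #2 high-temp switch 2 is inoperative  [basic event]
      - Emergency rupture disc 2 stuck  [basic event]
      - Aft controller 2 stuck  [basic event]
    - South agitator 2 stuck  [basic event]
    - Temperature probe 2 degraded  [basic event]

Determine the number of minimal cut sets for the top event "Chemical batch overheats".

10

Interlock chain lost [AND]: one cut set from each child combined → 1 × 1 × 1 = 1 cut set(s).
Temperature loop lost [AND]: one cut set from each child combined → 1 × 1 × 1 = 1 cut set(s).
Quench path lost [OR]: union of children's cut sets → 2 cut set(s).
Vent system fails [AND]: one cut set from each child combined → 2 × 1 = 2 cut set(s).
Cooling jacket inoperative [OR]: union of children's cut sets → 3 cut set(s).
Agitation branch unavailable [OR]: union of children's cut sets → 5 cut set(s).
Interlock chain 2 unavailable [AND]: one cut set from each child combined → 1 × 5 × 1 × 1 = 5 cut set(s).
Chemical batch overheats [AND]: one cut set from each child combined → 1 × 2 × 5 = 10 cut set(s).
Minimal cut sets: {#3 rupture disc failed, Controller offline, Coolant supply is inoperative, High-temp switch is out, Left jacket pump malfunctions, Right trip relay trips, Secondary quench valve malfunctions, South agitator 2 stuck, Temperature probe 2 degraded}; {#3 rupture disc failed, Controller offline, Coolant supply is inoperative, High-temp switch is out, Left jacket pump malfunctions, Right trip relay 2 fails, Right trip relay trips, South agitator 2 stuck, Temperature probe 2 degraded}; {#2 high-temp switch 2 is inoperative, #3 rupture disc failed, Controller offline, Coolant supply is inoperative, High-temp switch is out, Left jacket pump malfunctions, Right trip relay trips, South agitator 2 stuck, Temperature probe 2 degraded}; {#3 rupture disc failed, Controller offline, Coolant supply is inoperative, Emergency rupture disc 2 stuck, High-temp switch is out, Left jacket pump malfunctions, Right trip relay trips, South agitator 2 stuck, Temperature probe 2 degraded}; {#3 rupture disc failed, Aft controller 2 stuck, Controller offline, Coolant supply is inoperative, High-temp switch is out, Left jacket pump malfunctions, Right trip relay trips, South agitator 2 stuck, Temperature probe 2 degraded}; {#2 agitator stuck, #3 rupture disc failed, Coolant supply is inoperative, High-temp switch is out, Left jacket pump malfunctions, Outboard chilled-water valve trips, Right trip relay trips, Secondary quench valve malfunctions, South agitator 2 stuck, Temperature probe 2 degraded, Upper temperature probe is down}; {#2 agitator stuck, #3 rupture disc failed, Coolant supply is inoperative, High-temp switch is out, Left jacket pump malfunctions, Outboard chilled-water valve trips, Right trip relay 2 fails, Right trip relay trips, South agitator 2 stuck, Temperature probe 2 degraded, Upper temperature probe is down}; {#2 agitator stuck, #2 high-temp switch 2 is inoperative, #3 rupture disc failed, Coolant supply is inoperative, High-temp switch is out, Left jacket pump malfunctions, Outboard chilled-water valve trips, Right trip relay trips, South agitator 2 stuck, Temperature probe 2 degraded, Upper temperature probe is down}; {#2 agitator stuck, #3 rupture disc failed, Coolant supply is inoperative, Emergency rupture disc 2 stuck, High-temp switch is out, Left jacket pump malfunctions, Outboard chilled-water valve trips, Right trip relay trips, South agitator 2 stuck, Temperature probe 2 degraded, Upper temperature probe is down}; {#2 agitator stuck, #3 rupture disc failed, Aft controller 2 stuck, Coolant supply is inoperative, High-temp switch is out, Left jacket pump malfunctions, Outboard chilled-water valve trips, Right trip relay trips, South agitator 2 stuck, Temperature probe 2 degraded, Upper temperature probe is down}.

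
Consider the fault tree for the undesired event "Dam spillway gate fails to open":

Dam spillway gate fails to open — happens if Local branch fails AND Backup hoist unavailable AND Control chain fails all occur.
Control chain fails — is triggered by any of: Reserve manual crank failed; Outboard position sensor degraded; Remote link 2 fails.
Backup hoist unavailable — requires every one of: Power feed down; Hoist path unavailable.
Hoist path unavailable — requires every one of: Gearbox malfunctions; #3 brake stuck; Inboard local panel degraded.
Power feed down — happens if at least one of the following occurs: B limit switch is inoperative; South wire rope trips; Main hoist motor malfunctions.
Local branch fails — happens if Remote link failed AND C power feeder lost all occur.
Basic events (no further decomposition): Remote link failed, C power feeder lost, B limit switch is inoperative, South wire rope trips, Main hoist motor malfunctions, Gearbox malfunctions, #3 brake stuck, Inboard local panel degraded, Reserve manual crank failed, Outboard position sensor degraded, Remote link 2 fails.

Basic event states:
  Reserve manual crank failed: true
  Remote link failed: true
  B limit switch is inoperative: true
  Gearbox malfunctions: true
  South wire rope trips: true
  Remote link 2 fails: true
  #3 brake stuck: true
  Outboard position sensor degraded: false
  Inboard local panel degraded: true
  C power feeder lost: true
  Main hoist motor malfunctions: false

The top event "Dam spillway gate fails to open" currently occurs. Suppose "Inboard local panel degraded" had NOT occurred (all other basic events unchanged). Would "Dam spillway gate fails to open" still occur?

No

Counterfactual: set "Inboard local panel degraded" to not occurred.
Local branch fails [AND]: Remote link failed=occurs, C power feeder lost=occurs → all inputs occur → occurs.
Power feed down [OR]: B limit switch is inoperative=occurs, South wire rope trips=occurs, Main hoist motor malfunctions=not → at least one input occurs → occurs.
Hoist path unavailable [AND]: Gearbox malfunctions=occurs, #3 brake stuck=occurs, Inboard local panel degraded=not → not all inputs occur → does not occur.
Backup hoist unavailable [AND]: Power feed down=occurs, Hoist path unavailable=not → not all inputs occur → does not occur.
Control chain fails [OR]: Reserve manual crank failed=occurs, Outboard position sensor degraded=not, Remote link 2 fails=occurs → at least one input occurs → occurs.
Dam spillway gate fails to open [AND]: Local branch fails=occurs, Backup hoist unavailable=not, Control chain fails=occurs → not all inputs occur → does not occur.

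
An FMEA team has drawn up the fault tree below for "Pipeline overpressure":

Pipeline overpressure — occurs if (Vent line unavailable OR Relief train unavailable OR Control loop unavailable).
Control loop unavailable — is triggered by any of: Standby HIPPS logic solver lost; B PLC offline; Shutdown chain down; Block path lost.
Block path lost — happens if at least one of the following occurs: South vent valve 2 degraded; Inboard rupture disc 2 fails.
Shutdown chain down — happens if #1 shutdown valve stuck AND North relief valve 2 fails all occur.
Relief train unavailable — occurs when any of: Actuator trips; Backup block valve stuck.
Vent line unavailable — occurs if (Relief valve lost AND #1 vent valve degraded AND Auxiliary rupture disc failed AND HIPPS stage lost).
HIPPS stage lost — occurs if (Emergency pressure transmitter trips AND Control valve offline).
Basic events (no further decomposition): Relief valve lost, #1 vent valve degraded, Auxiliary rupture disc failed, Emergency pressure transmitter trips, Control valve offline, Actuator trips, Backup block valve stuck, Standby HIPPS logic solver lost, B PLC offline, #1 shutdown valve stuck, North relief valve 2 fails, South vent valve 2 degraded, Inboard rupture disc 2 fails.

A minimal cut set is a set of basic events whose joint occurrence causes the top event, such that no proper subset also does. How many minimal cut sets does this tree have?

HIPPS stage lost [AND]: one cut set from each child combined → 1 × 1 = 1 cut set(s).
Vent line unavailable [AND]: one cut set from each child combined → 1 × 1 × 1 × 1 = 1 cut set(s).
Relief train unavailable [OR]: union of children's cut sets → 2 cut set(s).
Shutdown chain down [AND]: one cut set from each child combined → 1 × 1 = 1 cut set(s).
Block path lost [OR]: union of children's cut sets → 2 cut set(s).
Control loop unavailable [OR]: union of children's cut sets → 5 cut set(s).
Pipeline overpressure [OR]: union of children's cut sets → 8 cut set(s).
Minimal cut sets: {#1 vent valve degraded, Auxiliary rupture disc failed, Control valve offline, Emergency pressure transmitter trips, Relief valve lost}; {Actuator trips}; {Backup block valve stuck}; {Standby HIPPS logic solver lost}; {B PLC offline}; {#1 shutdown valve stuck, North relief valve 2 fails}; {South vent valve 2 degraded}; {Inboard rupture disc 2 fails}.

8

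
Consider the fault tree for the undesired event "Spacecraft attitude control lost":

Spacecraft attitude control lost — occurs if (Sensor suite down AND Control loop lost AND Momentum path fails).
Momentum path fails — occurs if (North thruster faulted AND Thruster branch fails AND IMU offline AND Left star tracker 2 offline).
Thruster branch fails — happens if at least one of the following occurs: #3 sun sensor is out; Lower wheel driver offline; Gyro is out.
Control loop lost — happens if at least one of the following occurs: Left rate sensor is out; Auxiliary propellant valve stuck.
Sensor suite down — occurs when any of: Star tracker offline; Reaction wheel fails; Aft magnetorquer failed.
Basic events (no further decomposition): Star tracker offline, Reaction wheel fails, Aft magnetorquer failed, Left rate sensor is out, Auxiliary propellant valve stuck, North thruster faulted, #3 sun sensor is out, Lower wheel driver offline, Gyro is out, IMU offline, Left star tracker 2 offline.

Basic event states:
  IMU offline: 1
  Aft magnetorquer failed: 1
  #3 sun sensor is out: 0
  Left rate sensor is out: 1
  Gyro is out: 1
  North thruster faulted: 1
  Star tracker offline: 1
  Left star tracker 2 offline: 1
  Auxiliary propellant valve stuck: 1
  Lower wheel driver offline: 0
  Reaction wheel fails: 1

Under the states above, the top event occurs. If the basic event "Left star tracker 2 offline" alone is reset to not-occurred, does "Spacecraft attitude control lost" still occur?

Counterfactual: set "Left star tracker 2 offline" to not occurred.
Sensor suite down [OR]: Star tracker offline=occurs, Reaction wheel fails=occurs, Aft magnetorquer failed=occurs → at least one input occurs → occurs.
Control loop lost [OR]: Left rate sensor is out=occurs, Auxiliary propellant valve stuck=occurs → at least one input occurs → occurs.
Thruster branch fails [OR]: #3 sun sensor is out=not, Lower wheel driver offline=not, Gyro is out=occurs → at least one input occurs → occurs.
Momentum path fails [AND]: North thruster faulted=occurs, Thruster branch fails=occurs, IMU offline=occurs, Left star tracker 2 offline=not → not all inputs occur → does not occur.
Spacecraft attitude control lost [AND]: Sensor suite down=occurs, Control loop lost=occurs, Momentum path fails=not → not all inputs occur → does not occur.

No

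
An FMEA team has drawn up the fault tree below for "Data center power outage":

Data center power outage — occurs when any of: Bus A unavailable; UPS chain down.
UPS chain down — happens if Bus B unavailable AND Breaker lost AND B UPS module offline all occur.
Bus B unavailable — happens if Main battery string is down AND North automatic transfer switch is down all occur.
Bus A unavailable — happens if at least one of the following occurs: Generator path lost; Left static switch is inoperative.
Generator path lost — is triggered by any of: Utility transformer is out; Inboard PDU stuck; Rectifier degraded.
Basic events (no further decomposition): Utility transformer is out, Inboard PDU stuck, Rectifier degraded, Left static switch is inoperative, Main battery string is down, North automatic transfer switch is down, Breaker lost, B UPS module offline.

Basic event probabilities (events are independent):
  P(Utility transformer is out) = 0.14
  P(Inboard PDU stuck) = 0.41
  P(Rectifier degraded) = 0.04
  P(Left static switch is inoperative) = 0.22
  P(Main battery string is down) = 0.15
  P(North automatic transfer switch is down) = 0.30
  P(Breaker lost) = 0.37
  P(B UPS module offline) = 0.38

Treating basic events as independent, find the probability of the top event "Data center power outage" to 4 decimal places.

0.6225

P(Generator path lost) [OR] = 1 − (1−0.14) × (1−0.41) × (1−0.04) = 0.512896
P(Bus A unavailable) [OR] = 1 − (1−0.512896) × (1−0.22) = 0.620059
P(Bus B unavailable) [AND] = 0.15 × 0.30 = 0.045000
P(UPS chain down) [AND] = 0.045000 × 0.37 × 0.38 = 0.006327
P(Data center power outage) [OR] = 1 − (1−0.620059) × (1−0.006327) = 0.622463
Rounded to 4 decimal places: P(Data center power outage) ≈ 0.6225.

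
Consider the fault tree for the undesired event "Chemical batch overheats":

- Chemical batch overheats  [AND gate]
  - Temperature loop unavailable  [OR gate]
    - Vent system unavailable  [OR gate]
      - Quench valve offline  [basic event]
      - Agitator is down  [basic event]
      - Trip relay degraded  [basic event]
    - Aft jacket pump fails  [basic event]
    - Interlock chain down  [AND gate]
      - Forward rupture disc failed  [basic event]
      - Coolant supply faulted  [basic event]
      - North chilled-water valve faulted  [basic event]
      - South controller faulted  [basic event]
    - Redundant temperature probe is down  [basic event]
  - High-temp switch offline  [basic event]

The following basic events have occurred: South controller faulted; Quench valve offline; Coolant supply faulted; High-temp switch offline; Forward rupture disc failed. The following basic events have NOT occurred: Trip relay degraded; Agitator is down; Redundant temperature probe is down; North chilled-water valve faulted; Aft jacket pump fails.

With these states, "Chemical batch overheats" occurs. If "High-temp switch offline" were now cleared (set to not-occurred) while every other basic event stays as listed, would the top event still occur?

No

Counterfactual: set "High-temp switch offline" to not occurred.
Vent system unavailable [OR]: Quench valve offline=occurs, Agitator is down=not, Trip relay degraded=not → at least one input occurs → occurs.
Interlock chain down [AND]: Forward rupture disc failed=occurs, Coolant supply faulted=occurs, North chilled-water valve faulted=not, South controller faulted=occurs → not all inputs occur → does not occur.
Temperature loop unavailable [OR]: Vent system unavailable=occurs, Aft jacket pump fails=not, Interlock chain down=not, Redundant temperature probe is down=not → at least one input occurs → occurs.
Chemical batch overheats [AND]: Temperature loop unavailable=occurs, High-temp switch offline=not → not all inputs occur → does not occur.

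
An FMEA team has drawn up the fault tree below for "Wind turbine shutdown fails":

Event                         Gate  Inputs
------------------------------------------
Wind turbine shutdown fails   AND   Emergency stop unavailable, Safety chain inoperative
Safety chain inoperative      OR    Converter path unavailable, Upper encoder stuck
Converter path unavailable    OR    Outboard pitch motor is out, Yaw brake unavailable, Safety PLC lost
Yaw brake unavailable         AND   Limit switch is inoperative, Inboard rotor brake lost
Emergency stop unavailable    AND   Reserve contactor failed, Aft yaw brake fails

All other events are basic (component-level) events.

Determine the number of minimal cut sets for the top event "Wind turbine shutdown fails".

Emergency stop unavailable [AND]: one cut set from each child combined → 1 × 1 = 1 cut set(s).
Yaw brake unavailable [AND]: one cut set from each child combined → 1 × 1 = 1 cut set(s).
Converter path unavailable [OR]: union of children's cut sets → 3 cut set(s).
Safety chain inoperative [OR]: union of children's cut sets → 4 cut set(s).
Wind turbine shutdown fails [AND]: one cut set from each child combined → 1 × 4 = 4 cut set(s).
Minimal cut sets: {Aft yaw brake fails, Outboard pitch motor is out, Reserve contactor failed}; {Aft yaw brake fails, Inboard rotor brake lost, Limit switch is inoperative, Reserve contactor failed}; {Aft yaw brake fails, Reserve contactor failed, Safety PLC lost}; {Aft yaw brake fails, Reserve contactor failed, Upper encoder stuck}.

4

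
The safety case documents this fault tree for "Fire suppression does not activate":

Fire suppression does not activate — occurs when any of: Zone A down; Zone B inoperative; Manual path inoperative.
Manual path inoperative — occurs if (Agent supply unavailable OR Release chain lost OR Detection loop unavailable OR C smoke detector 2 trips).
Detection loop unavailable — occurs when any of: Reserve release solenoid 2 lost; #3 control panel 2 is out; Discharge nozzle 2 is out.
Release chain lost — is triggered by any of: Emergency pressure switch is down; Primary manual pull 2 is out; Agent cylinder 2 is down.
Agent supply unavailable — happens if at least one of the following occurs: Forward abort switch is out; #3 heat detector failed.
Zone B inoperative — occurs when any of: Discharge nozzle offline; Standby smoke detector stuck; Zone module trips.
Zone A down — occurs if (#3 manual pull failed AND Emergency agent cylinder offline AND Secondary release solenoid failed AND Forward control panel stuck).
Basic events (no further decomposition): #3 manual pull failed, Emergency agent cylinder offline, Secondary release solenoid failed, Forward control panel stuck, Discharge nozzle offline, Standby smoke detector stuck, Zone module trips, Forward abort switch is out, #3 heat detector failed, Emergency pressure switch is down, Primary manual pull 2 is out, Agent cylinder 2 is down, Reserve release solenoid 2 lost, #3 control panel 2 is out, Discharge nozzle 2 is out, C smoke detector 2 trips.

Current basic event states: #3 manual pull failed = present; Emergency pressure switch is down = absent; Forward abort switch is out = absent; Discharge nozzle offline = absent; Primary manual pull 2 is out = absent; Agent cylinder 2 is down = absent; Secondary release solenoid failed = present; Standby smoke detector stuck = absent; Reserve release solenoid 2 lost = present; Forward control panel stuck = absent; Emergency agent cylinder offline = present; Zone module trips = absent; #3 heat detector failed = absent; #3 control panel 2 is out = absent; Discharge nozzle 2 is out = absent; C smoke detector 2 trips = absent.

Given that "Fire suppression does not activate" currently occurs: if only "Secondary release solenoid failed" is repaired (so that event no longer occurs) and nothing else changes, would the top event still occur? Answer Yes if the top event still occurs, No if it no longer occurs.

Yes

Counterfactual: set "Secondary release solenoid failed" to not occurred.
Zone A down [AND]: #3 manual pull failed=occurs, Emergency agent cylinder offline=occurs, Secondary release solenoid failed=not, Forward control panel stuck=not → not all inputs occur → does not occur.
Zone B inoperative [OR]: Discharge nozzle offline=not, Standby smoke detector stuck=not, Zone module trips=not → no input occurs → does not occur.
Agent supply unavailable [OR]: Forward abort switch is out=not, #3 heat detector failed=not → no input occurs → does not occur.
Release chain lost [OR]: Emergency pressure switch is down=not, Primary manual pull 2 is out=not, Agent cylinder 2 is down=not → no input occurs → does not occur.
Detection loop unavailable [OR]: Reserve release solenoid 2 lost=occurs, #3 control panel 2 is out=not, Discharge nozzle 2 is out=not → at least one input occurs → occurs.
Manual path inoperative [OR]: Agent supply unavailable=not, Release chain lost=not, Detection loop unavailable=occurs, C smoke detector 2 trips=not → at least one input occurs → occurs.
Fire suppression does not activate [OR]: Zone A down=not, Zone B inoperative=not, Manual path inoperative=occurs → at least one input occurs → occurs.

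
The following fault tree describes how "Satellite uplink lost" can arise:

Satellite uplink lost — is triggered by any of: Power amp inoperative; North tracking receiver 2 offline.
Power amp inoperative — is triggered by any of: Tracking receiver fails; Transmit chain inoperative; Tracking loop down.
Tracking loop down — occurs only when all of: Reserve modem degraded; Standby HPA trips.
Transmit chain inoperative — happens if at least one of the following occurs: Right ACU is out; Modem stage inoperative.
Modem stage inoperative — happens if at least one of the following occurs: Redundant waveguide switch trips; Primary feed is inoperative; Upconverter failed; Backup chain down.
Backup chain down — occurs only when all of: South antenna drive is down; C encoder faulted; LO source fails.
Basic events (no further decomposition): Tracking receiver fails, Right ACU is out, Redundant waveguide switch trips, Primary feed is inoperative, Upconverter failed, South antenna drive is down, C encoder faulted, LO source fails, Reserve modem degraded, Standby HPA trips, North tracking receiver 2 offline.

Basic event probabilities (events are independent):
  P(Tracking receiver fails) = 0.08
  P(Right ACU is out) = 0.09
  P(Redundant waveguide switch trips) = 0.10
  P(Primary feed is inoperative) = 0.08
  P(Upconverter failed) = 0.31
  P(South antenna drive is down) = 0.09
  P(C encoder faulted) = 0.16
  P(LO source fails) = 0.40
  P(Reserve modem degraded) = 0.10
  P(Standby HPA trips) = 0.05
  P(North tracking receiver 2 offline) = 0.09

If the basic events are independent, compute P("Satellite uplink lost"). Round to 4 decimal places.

P(Backup chain down) [AND] = 0.09 × 0.16 × 0.40 = 0.005760
P(Modem stage inoperative) [OR] = 1 − (1−0.10) × (1−0.08) × (1−0.31) × (1−0.005760) = 0.431971
P(Transmit chain inoperative) [OR] = 1 − (1−0.09) × (1−0.431971) = 0.483094
P(Tracking loop down) [AND] = 0.10 × 0.05 = 0.005000
P(Power amp inoperative) [OR] = 1 − (1−0.08) × (1−0.483094) × (1−0.005000) = 0.526824
P(Satellite uplink lost) [OR] = 1 − (1−0.526824) × (1−0.09) = 0.569410
Rounded to 4 decimal places: P(Satellite uplink lost) ≈ 0.5694.

0.5694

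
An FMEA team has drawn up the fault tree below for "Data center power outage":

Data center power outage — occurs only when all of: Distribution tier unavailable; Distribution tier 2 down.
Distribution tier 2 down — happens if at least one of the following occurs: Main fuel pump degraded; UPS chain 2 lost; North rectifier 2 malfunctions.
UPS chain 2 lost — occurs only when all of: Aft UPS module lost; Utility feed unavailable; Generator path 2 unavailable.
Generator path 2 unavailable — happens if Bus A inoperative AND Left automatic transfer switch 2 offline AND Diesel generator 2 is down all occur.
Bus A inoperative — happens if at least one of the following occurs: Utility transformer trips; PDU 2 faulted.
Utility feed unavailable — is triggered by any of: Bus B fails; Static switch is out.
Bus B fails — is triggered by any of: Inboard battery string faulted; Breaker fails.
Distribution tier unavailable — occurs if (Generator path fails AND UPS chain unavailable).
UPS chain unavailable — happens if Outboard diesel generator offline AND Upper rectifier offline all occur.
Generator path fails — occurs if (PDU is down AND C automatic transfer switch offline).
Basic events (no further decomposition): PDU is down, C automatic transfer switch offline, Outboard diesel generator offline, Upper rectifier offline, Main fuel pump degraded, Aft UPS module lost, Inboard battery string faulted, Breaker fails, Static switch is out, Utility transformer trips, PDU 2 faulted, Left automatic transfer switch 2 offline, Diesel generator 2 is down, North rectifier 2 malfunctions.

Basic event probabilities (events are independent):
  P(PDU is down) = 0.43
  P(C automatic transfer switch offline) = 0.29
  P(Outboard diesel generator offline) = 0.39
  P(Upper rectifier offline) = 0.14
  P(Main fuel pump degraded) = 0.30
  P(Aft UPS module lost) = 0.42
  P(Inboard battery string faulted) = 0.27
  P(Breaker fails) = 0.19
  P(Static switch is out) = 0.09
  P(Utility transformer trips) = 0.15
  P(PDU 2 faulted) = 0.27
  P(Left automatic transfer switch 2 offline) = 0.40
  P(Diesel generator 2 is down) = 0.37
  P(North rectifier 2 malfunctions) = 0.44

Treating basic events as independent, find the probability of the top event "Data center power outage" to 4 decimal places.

0.0042

P(Generator path fails) [AND] = 0.43 × 0.29 = 0.124700
P(UPS chain unavailable) [AND] = 0.39 × 0.14 = 0.054600
P(Distribution tier unavailable) [AND] = 0.124700 × 0.054600 = 0.006809
P(Bus B fails) [OR] = 1 − (1−0.27) × (1−0.19) = 0.408700
P(Utility feed unavailable) [OR] = 1 − (1−0.408700) × (1−0.09) = 0.461917
P(Bus A inoperative) [OR] = 1 − (1−0.15) × (1−0.27) = 0.379500
P(Generator path 2 unavailable) [AND] = 0.379500 × 0.40 × 0.37 = 0.056166
P(UPS chain 2 lost) [AND] = 0.42 × 0.461917 × 0.056166 = 0.010896
P(Distribution tier 2 down) [OR] = 1 − (1−0.30) × (1−0.010896) × (1−0.44) = 0.612271
P(Data center power outage) [AND] = 0.006809 × 0.612271 = 0.004169
Rounded to 4 decimal places: P(Data center power outage) ≈ 0.0042.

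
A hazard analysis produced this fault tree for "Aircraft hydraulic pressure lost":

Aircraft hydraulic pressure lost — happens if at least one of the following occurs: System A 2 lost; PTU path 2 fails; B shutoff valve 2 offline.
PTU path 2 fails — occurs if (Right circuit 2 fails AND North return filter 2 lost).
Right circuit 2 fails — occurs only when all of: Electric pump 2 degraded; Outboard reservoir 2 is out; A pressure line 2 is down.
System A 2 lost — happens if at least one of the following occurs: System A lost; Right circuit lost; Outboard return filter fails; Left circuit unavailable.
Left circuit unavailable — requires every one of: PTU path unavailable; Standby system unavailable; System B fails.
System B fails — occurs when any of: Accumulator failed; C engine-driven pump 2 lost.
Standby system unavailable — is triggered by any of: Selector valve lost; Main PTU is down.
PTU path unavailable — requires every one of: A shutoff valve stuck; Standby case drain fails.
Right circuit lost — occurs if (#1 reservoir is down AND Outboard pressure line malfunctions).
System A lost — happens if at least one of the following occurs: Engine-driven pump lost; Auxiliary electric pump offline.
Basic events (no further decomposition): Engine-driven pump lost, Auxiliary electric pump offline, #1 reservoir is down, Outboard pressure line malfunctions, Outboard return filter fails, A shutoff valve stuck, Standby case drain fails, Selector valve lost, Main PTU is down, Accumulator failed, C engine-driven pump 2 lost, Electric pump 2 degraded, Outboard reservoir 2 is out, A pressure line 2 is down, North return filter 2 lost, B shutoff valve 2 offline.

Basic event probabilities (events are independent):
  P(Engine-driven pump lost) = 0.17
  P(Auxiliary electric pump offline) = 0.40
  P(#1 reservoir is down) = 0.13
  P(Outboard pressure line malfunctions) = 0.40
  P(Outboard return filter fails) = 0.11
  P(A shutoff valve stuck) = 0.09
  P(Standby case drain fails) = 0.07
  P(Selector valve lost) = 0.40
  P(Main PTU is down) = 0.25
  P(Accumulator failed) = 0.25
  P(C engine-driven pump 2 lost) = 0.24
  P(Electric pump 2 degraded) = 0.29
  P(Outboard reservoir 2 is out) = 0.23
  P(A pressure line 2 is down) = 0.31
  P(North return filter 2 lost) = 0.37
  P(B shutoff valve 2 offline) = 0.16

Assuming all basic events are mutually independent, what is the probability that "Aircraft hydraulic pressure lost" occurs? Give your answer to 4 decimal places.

P(System A lost) [OR] = 1 − (1−0.17) × (1−0.40) = 0.502000
P(Right circuit lost) [AND] = 0.13 × 0.40 = 0.052000
P(PTU path unavailable) [AND] = 0.09 × 0.07 = 0.006300
P(Standby system unavailable) [OR] = 1 − (1−0.40) × (1−0.25) = 0.550000
P(System B fails) [OR] = 1 − (1−0.25) × (1−0.24) = 0.430000
P(Left circuit unavailable) [AND] = 0.006300 × 0.550000 × 0.430000 = 0.001490
P(System A 2 lost) [OR] = 1 − (1−0.502000) × (1−0.052000) × (1−0.11) × (1−0.001490) = 0.580453
P(Right circuit 2 fails) [AND] = 0.29 × 0.23 × 0.31 = 0.020677
P(PTU path 2 fails) [AND] = 0.020677 × 0.37 = 0.007650
P(Aircraft hydraulic pressure lost) [OR] = 1 − (1−0.580453) × (1−0.007650) × (1−0.16) = 0.650277
Rounded to 4 decimal places: P(Aircraft hydraulic pressure lost) ≈ 0.6503.

0.6503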